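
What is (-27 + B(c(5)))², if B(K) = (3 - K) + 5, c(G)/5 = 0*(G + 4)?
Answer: 361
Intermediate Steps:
c(G) = 0 (c(G) = 5*(0*(G + 4)) = 5*(0*(4 + G)) = 5*0 = 0)
B(K) = 8 - K
(-27 + B(c(5)))² = (-27 + (8 - 1*0))² = (-27 + (8 + 0))² = (-27 + 8)² = (-19)² = 361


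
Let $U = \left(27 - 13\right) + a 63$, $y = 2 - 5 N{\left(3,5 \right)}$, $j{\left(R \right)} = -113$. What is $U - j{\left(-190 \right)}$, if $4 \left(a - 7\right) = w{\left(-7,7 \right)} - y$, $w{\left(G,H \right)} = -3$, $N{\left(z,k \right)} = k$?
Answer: $883$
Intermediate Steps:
$y = -23$ ($y = 2 - 25 = -23$)
$a = 12$ ($a = 7 + \frac{-3 - -23}{4} = 7 + \frac{-3 + 23}{4} = 7 + \frac{1}{4} \cdot 20 = 7 + 5 = 12$)
$U = 770$ ($U = \left(27 - 13\right) + 12 \cdot 63 = \left(27 - 13\right) + 756 = 14 + 756 = 770$)
$U - j{\left(-190 \right)} = 770 - -113 = 770 + 113 = 883$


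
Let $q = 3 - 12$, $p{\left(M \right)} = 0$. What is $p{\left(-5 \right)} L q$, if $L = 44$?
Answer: $0$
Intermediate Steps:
$q = -9$ ($q = 3 - 12 = -9$)
$p{\left(-5 \right)} L q = 0 \cdot 44 \left(-9\right) = 0 \left(-9\right) = 0$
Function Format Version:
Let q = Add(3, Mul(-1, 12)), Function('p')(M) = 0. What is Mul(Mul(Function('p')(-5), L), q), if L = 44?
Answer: 0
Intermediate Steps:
q = -9 (q = Add(3, -12) = -9)
Mul(Mul(Function('p')(-5), L), q) = Mul(Mul(0, 44), -9) = Mul(0, -9) = 0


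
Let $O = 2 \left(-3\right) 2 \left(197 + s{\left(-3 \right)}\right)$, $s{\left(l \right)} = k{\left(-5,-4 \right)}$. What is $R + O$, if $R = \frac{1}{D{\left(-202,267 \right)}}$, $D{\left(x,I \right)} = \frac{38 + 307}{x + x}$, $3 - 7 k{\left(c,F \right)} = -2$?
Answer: $- \frac{5732588}{2415} \approx -2373.7$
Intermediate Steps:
$k{\left(c,F \right)} = \frac{5}{7}$ ($k{\left(c,F \right)} = \frac{3}{7} - - \frac{2}{7} = \frac{3}{7} + \frac{2}{7} = \frac{5}{7}$)
$s{\left(l \right)} = \frac{5}{7}$
$D{\left(x,I \right)} = \frac{345}{2 x}$
$R = - \frac{404}{345}$ ($R = \frac{1}{\frac{345}{2} \frac{1}{-202}} = \frac{1}{\frac{345}{2} \left(- \frac{1}{202}\right)} = \frac{1}{- \frac{345}{404}} = - \frac{404}{345} \approx -1.171$)
$O = - \frac{16608}{7}$ ($O = 2 \left(-3\right) 2 \left(197 + \frac{5}{7}\right) = \left(-6\right) 2 \cdot \frac{1384}{7} = \left(-12\right) \frac{1384}{7} = - \frac{16608}{7} \approx -2372.6$)
$R + O = - \frac{404}{345} - \frac{16608}{7} = - \frac{5732588}{2415}$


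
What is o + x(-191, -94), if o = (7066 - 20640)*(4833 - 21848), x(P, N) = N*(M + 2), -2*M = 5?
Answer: 230961657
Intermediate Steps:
M = -5/2 (M = -½*5 = -5/2 ≈ -2.5000)
x(P, N) = -N/2 (x(P, N) = N*(-5/2 + 2) = N*(-½) = -N/2)
o = 230961610 (o = -13574*(-17015) = 230961610)
o + x(-191, -94) = 230961610 - ½*(-94) = 230961610 + 47 = 230961657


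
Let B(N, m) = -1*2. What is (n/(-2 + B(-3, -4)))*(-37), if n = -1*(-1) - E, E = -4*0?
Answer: 37/4 ≈ 9.2500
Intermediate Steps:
E = 0
n = 1 (n = -1*(-1) - 1*0 = 1 + 0 = 1)
B(N, m) = -2
(n/(-2 + B(-3, -4)))*(-37) = (1/(-2 - 2))*(-37) = (1/(-4))*(-37) = -¼*1*(-37) = -¼*(-37) = 37/4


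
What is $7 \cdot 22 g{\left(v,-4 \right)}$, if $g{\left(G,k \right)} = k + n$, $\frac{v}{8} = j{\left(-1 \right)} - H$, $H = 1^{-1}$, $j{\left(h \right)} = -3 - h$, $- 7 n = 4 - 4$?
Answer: $-616$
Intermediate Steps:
$n = 0$ ($n = - \frac{4 - 4}{7} = \left(- \frac{1}{7}\right) 0 = 0$)
$H = 1$
$v = -24$ ($v = 8 \left(\left(-3 - -1\right) - 1\right) = 8 \left(\left(-3 + 1\right) - 1\right) = 8 \left(-2 - 1\right) = 8 \left(-3\right) = -24$)
$g{\left(G,k \right)} = k$ ($g{\left(G,k \right)} = k + 0 = k$)
$7 \cdot 22 g{\left(v,-4 \right)} = 7 \cdot 22 \left(-4\right) = 154 \left(-4\right) = -616$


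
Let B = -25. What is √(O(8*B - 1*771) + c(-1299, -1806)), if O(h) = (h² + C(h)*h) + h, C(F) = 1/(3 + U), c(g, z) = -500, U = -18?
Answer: √211822815/15 ≈ 970.28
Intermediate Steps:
C(F) = -1/15 (C(F) = 1/(3 - 18) = 1/(-15) = -1/15)
O(h) = h² + 14*h/15 (O(h) = (h² - h/15) + h = h² + 14*h/15)
√(O(8*B - 1*771) + c(-1299, -1806)) = √((8*(-25) - 1*771)*(14 + 15*(8*(-25) - 1*771))/15 - 500) = √((-200 - 771)*(14 + 15*(-200 - 771))/15 - 500) = √((1/15)*(-971)*(14 + 15*(-971)) - 500) = √((1/15)*(-971)*(14 - 14565) - 500) = √((1/15)*(-971)*(-14551) - 500) = √(14129021/15 - 500) = √(14121521/15) = √211822815/15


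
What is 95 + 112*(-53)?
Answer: -5841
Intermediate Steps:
95 + 112*(-53) = 95 - 5936 = -5841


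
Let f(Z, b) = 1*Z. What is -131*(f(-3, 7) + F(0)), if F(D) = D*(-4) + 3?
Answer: 0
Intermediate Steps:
f(Z, b) = Z
F(D) = 3 - 4*D (F(D) = -4*D + 3 = 3 - 4*D)
-131*(f(-3, 7) + F(0)) = -131*(-3 + (3 - 4*0)) = -131*(-3 + (3 + 0)) = -131*(-3 + 3) = -131*0 = 0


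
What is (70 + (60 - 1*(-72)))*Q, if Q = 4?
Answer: 808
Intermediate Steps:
(70 + (60 - 1*(-72)))*Q = (70 + (60 - 1*(-72)))*4 = (70 + (60 + 72))*4 = (70 + 132)*4 = 202*4 = 808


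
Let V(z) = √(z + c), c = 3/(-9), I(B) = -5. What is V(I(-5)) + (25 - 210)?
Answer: -185 + 4*I*√3/3 ≈ -185.0 + 2.3094*I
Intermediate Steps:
c = -⅓ (c = 3*(-⅑) = -⅓ ≈ -0.33333)
V(z) = √(-⅓ + z) (V(z) = √(z - ⅓) = √(-⅓ + z))
V(I(-5)) + (25 - 210) = √(-3 + 9*(-5))/3 + (25 - 210) = √(-3 - 45)/3 - 185 = √(-48)/3 - 185 = (4*I*√3)/3 - 185 = 4*I*√3/3 - 185 = -185 + 4*I*√3/3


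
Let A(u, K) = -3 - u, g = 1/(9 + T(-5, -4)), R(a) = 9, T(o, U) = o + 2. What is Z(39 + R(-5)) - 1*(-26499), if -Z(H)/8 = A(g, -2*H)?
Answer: 79573/3 ≈ 26524.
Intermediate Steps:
T(o, U) = 2 + o
g = ⅙ (g = 1/(9 + (2 - 5)) = 1/(9 - 3) = 1/6 = ⅙ ≈ 0.16667)
Z(H) = 76/3 (Z(H) = -8*(-3 - 1*⅙) = -8*(-3 - ⅙) = -8*(-19/6) = 76/3)
Z(39 + R(-5)) - 1*(-26499) = 76/3 - 1*(-26499) = 76/3 + 26499 = 79573/3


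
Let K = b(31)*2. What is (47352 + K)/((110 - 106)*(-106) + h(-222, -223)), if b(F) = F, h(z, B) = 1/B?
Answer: -10573322/94553 ≈ -111.82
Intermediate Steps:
K = 62 (K = 31*2 = 62)
(47352 + K)/((110 - 106)*(-106) + h(-222, -223)) = (47352 + 62)/((110 - 106)*(-106) + 1/(-223)) = 47414/(4*(-106) - 1/223) = 47414/(-424 - 1/223) = 47414/(-94553/223) = 47414*(-223/94553) = -10573322/94553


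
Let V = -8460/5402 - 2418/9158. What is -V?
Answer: 22634679/12367879 ≈ 1.8301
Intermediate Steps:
V = -22634679/12367879 (V = -8460*1/5402 - 2418*1/9158 = -4230/2701 - 1209/4579 = -22634679/12367879 ≈ -1.8301)
-V = -1*(-22634679/12367879) = 22634679/12367879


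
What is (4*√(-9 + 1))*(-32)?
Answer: -256*I*√2 ≈ -362.04*I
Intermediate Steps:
(4*√(-9 + 1))*(-32) = (4*√(-8))*(-32) = (4*(2*I*√2))*(-32) = (8*I*√2)*(-32) = -256*I*√2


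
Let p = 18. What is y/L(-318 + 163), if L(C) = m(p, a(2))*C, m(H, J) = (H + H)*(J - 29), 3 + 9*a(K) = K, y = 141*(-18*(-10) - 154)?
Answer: 1833/81220 ≈ 0.022568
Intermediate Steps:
y = 3666 (y = 141*(180 - 154) = 141*26 = 3666)
a(K) = -1/3 + K/9
m(H, J) = 2*H*(-29 + J) (m(H, J) = (2*H)*(-29 + J) = 2*H*(-29 + J))
L(C) = -1048*C (L(C) = (2*18*(-29 + (-1/3 + (1/9)*2)))*C = (2*18*(-29 + (-1/3 + 2/9)))*C = (2*18*(-29 - 1/9))*C = (2*18*(-262/9))*C = -1048*C)
y/L(-318 + 163) = 3666/((-1048*(-318 + 163))) = 3666/((-1048*(-155))) = 3666/162440 = 3666*(1/162440) = 1833/81220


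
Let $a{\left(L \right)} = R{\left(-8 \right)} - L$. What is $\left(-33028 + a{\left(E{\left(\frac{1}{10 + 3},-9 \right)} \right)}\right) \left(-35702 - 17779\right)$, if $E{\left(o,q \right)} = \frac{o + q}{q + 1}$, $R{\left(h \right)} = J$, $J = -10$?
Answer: $\frac{45941088177}{26} \approx 1.767 \cdot 10^{9}$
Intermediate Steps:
$R{\left(h \right)} = -10$
$E{\left(o,q \right)} = \frac{o + q}{1 + q}$
$a{\left(L \right)} = -10 - L$
$\left(-33028 + a{\left(E{\left(\frac{1}{10 + 3},-9 \right)} \right)}\right) \left(-35702 - 17779\right) = \left(-33028 - \left(10 + \frac{\frac{1}{10 + 3} - 9}{1 - 9}\right)\right) \left(-35702 - 17779\right) = \left(-33028 - \left(10 + \frac{\frac{1}{13} - 9}{-8}\right)\right) \left(-53481\right) = \left(-33028 - \left(10 - \frac{\frac{1}{13} - 9}{8}\right)\right) \left(-53481\right) = \left(-33028 - \left(10 - - \frac{29}{26}\right)\right) \left(-53481\right) = \left(-33028 - \frac{289}{26}\right) \left(-53481\right) = \left(- \frac{859017}{26}\right) \left(-53481\right) = \frac{45941088177}{26}$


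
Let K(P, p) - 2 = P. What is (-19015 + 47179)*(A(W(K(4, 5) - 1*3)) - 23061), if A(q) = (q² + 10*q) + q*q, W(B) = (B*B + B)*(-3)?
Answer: -586627956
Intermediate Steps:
K(P, p) = 2 + P
W(B) = -3*B - 3*B² (W(B) = (B² + B)*(-3) = (B + B²)*(-3) = -3*B - 3*B²)
A(q) = 2*q² + 10*q (A(q) = (q² + 10*q) + q² = 2*q² + 10*q)
(-19015 + 47179)*(A(W(K(4, 5) - 1*3)) - 23061) = (-19015 + 47179)*(2*(-3*((2 + 4) - 1*3)*(1 + ((2 + 4) - 1*3)))*(5 - 3*((2 + 4) - 1*3)*(1 + ((2 + 4) - 1*3))) - 23061) = 28164*(2*(-3*(6 - 3)*(1 + (6 - 3)))*(5 - 3*(6 - 3)*(1 + (6 - 3))) - 23061) = 28164*(2*(-3*3*(1 + 3))*(5 - 3*3*(1 + 3)) - 23061) = 28164*(2*(-3*3*4)*(5 - 3*3*4) - 23061) = 28164*(2*(-36)*(5 - 36) - 23061) = 28164*(2*(-36)*(-31) - 23061) = 28164*(2232 - 23061) = 28164*(-20829) = -586627956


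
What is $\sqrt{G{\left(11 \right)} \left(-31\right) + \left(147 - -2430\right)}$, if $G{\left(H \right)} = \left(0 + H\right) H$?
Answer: $i \sqrt{1174} \approx 34.264 i$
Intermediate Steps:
$G{\left(H \right)} = H^{2}$ ($G{\left(H \right)} = H H = H^{2}$)
$\sqrt{G{\left(11 \right)} \left(-31\right) + \left(147 - -2430\right)} = \sqrt{11^{2} \left(-31\right) + \left(147 - -2430\right)} = \sqrt{121 \left(-31\right) + \left(147 + 2430\right)} = \sqrt{-3751 + 2577} = \sqrt{-1174} = i \sqrt{1174}$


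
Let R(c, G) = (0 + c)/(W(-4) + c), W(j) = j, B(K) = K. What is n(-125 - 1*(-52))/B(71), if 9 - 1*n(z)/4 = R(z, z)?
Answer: 2480/5467 ≈ 0.45363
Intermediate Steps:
R(c, G) = c/(-4 + c) (R(c, G) = (0 + c)/(-4 + c) = c/(-4 + c))
n(z) = 36 - 4*z/(-4 + z)
n(-125 - 1*(-52))/B(71) = (16*(-9 + 2*(-125 - 1*(-52)))/(-4 + (-125 - 1*(-52))))/71 = (16*(-9 + 2*(-125 + 52))/(-4 + (-125 + 52)))*(1/71) = (16*(-9 + 2*(-73))/(-4 - 73))*(1/71) = (16*(-9 - 146)/(-77))*(1/71) = (16*(-1/77)*(-155))*(1/71) = (2480/77)*(1/71) = 2480/5467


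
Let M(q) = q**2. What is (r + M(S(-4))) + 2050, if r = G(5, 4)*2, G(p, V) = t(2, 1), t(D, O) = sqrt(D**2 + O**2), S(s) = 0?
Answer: 2050 + 2*sqrt(5) ≈ 2054.5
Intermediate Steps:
G(p, V) = sqrt(5) (G(p, V) = sqrt(2**2 + 1**2) = sqrt(4 + 1) = sqrt(5))
r = 2*sqrt(5) (r = sqrt(5)*2 = 2*sqrt(5) ≈ 4.4721)
(r + M(S(-4))) + 2050 = (2*sqrt(5) + 0**2) + 2050 = (2*sqrt(5) + 0) + 2050 = 2*sqrt(5) + 2050 = 2050 + 2*sqrt(5)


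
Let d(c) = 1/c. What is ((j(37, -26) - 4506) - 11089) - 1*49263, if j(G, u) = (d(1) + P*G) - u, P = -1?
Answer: -64868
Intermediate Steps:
d(c) = 1/c
j(G, u) = 1 - G - u (j(G, u) = (1/1 - G) - u = (1 - G) - u = 1 - G - u)
((j(37, -26) - 4506) - 11089) - 1*49263 = (((1 - 1*37 - 1*(-26)) - 4506) - 11089) - 1*49263 = (((1 - 37 + 26) - 4506) - 11089) - 49263 = ((-10 - 4506) - 11089) - 49263 = (-4516 - 11089) - 49263 = -15605 - 49263 = -64868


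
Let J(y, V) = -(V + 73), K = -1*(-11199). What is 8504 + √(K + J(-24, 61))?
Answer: 8504 + √11065 ≈ 8609.2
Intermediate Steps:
K = 11199
J(y, V) = -73 - V (J(y, V) = -(73 + V) = -73 - V)
8504 + √(K + J(-24, 61)) = 8504 + √(11199 + (-73 - 1*61)) = 8504 + √(11199 + (-73 - 61)) = 8504 + √(11199 - 134) = 8504 + √11065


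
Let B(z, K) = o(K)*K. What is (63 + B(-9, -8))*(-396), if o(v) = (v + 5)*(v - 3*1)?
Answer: 79596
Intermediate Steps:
o(v) = (-3 + v)*(5 + v) (o(v) = (5 + v)*(v - 3) = (5 + v)*(-3 + v) = (-3 + v)*(5 + v))
B(z, K) = K*(-15 + K**2 + 2*K) (B(z, K) = (-15 + K**2 + 2*K)*K = K*(-15 + K**2 + 2*K))
(63 + B(-9, -8))*(-396) = (63 - 8*(-15 + (-8)**2 + 2*(-8)))*(-396) = (63 - 8*(-15 + 64 - 16))*(-396) = (63 - 8*33)*(-396) = (63 - 264)*(-396) = -201*(-396) = 79596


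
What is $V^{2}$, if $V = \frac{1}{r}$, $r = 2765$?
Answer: $\frac{1}{7645225} \approx 1.308 \cdot 10^{-7}$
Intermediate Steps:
$V = \frac{1}{2765} \approx 0.00036166$
$V^{2} = \left(\frac{1}{2765}\right)^{2} = \frac{1}{7645225}$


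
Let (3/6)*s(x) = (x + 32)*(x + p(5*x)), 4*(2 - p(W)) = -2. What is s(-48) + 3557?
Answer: 5013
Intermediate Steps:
p(W) = 5/2 (p(W) = 2 - ¼*(-2) = 2 + ½ = 5/2)
s(x) = 2*(32 + x)*(5/2 + x) (s(x) = 2*((x + 32)*(x + 5/2)) = 2*((32 + x)*(5/2 + x)) = 2*(32 + x)*(5/2 + x))
s(-48) + 3557 = (160 + 2*(-48)² + 69*(-48)) + 3557 = (160 + 2*2304 - 3312) + 3557 = (160 + 4608 - 3312) + 3557 = 1456 + 3557 = 5013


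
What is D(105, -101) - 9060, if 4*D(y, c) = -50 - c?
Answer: -36189/4 ≈ -9047.3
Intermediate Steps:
D(y, c) = -25/2 - c/4 (D(y, c) = (-50 - c)/4 = -25/2 - c/4)
D(105, -101) - 9060 = (-25/2 - ¼*(-101)) - 9060 = (-25/2 + 101/4) - 9060 = 51/4 - 9060 = -36189/4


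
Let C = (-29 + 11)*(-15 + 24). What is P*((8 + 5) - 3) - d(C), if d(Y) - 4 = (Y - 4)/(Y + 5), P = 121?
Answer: 189176/157 ≈ 1204.9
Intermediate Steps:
C = -162 (C = -18*9 = -162)
d(Y) = 4 + (-4 + Y)/(5 + Y) (d(Y) = 4 + (Y - 4)/(Y + 5) = 4 + (-4 + Y)/(5 + Y))
P*((8 + 5) - 3) - d(C) = 121*((8 + 5) - 3) - (16 + 5*(-162))/(5 - 162) = 121*(13 - 3) - (16 - 810)/(-157) = 121*10 - (-1)*(-794)/157 = 1210 - 1*794/157 = 1210 - 794/157 = 189176/157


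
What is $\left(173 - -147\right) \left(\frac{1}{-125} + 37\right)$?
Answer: $\frac{295936}{25} \approx 11837.0$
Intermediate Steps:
$\left(173 - -147\right) \left(\frac{1}{-125} + 37\right) = \left(173 + 147\right) \left(- \frac{1}{125} + 37\right) = 320 \cdot \frac{4624}{125} = \frac{295936}{25}$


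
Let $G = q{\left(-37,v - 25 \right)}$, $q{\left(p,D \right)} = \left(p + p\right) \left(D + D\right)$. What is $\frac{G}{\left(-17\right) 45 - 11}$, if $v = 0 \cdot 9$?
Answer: $- \frac{925}{194} \approx -4.768$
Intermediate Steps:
$v = 0$
$q{\left(p,D \right)} = 4 D p$ ($q{\left(p,D \right)} = 2 p 2 D = 4 D p$)
$G = 3700$ ($G = 4 \left(0 - 25\right) \left(-37\right) = 4 \left(-25\right) \left(-37\right) = 3700$)
$\frac{G}{\left(-17\right) 45 - 11} = \frac{3700}{\left(-17\right) 45 - 11} = \frac{3700}{-765 - 11} = \frac{3700}{-776} = 3700 \left(- \frac{1}{776}\right) = - \frac{925}{194}$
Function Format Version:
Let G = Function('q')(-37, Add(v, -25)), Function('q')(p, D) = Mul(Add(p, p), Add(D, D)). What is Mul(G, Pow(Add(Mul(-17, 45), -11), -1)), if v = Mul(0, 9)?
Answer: Rational(-925, 194) ≈ -4.7680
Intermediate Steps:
v = 0
Function('q')(p, D) = Mul(4, D, p) (Function('q')(p, D) = Mul(Mul(2, p), Mul(2, D)) = Mul(4, D, p))
G = 3700 (G = Mul(4, Add(0, -25), -37) = Mul(4, -25, -37) = 3700)
Mul(G, Pow(Add(Mul(-17, 45), -11), -1)) = Mul(3700, Pow(Add(Mul(-17, 45), -11), -1)) = Mul(3700, Pow(Add(-765, -11), -1)) = Mul(3700, Pow(-776, -1)) = Mul(3700, Rational(-1, 776)) = Rational(-925, 194)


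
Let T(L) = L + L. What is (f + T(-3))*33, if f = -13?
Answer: -627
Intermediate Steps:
T(L) = 2*L
(f + T(-3))*33 = (-13 + 2*(-3))*33 = (-13 - 6)*33 = -19*33 = -627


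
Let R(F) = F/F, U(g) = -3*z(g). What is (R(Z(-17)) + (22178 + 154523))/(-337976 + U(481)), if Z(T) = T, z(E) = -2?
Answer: -88351/168985 ≈ -0.52283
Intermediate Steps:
U(g) = 6 (U(g) = -3*(-2) = 6)
R(F) = 1
(R(Z(-17)) + (22178 + 154523))/(-337976 + U(481)) = (1 + (22178 + 154523))/(-337976 + 6) = (1 + 176701)/(-337970) = 176702*(-1/337970) = -88351/168985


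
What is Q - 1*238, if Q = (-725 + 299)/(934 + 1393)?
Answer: -554252/2327 ≈ -238.18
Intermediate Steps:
Q = -426/2327 ≈ -0.18307
Q - 1*238 = -426/2327 - 1*238 = -426/2327 - 238 = -554252/2327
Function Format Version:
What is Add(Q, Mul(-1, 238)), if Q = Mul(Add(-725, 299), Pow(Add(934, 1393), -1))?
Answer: Rational(-554252, 2327) ≈ -238.18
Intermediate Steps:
Q = Rational(-426, 2327) (Q = Mul(-426, Pow(2327, -1)) = Mul(-426, Rational(1, 2327)) = Rational(-426, 2327) ≈ -0.18307)
Add(Q, Mul(-1, 238)) = Add(Rational(-426, 2327), Mul(-1, 238)) = Add(Rational(-426, 2327), -238) = Rational(-554252, 2327)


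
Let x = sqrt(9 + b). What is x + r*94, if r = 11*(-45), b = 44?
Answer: -46530 + sqrt(53) ≈ -46523.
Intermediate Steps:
x = sqrt(53) (x = sqrt(9 + 44) = sqrt(53) ≈ 7.2801)
r = -495
x + r*94 = sqrt(53) - 495*94 = sqrt(53) - 46530 = -46530 + sqrt(53)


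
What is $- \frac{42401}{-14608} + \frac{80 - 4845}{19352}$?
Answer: $\frac{93867129}{35336752} \approx 2.6564$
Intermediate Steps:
$- \frac{42401}{-14608} + \frac{80 - 4845}{19352} = \left(-42401\right) \left(- \frac{1}{14608}\right) + \left(80 - 4845\right) \frac{1}{19352} = \frac{42401}{14608} - \frac{4765}{19352} = \frac{93867129}{35336752}$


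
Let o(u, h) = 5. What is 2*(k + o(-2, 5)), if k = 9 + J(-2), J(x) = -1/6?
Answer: 83/3 ≈ 27.667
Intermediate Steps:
J(x) = -1/6 (J(x) = -1*1/6 = -1/6)
k = 53/6 (k = 9 - 1/6 = 53/6 ≈ 8.8333)
2*(k + o(-2, 5)) = 2*(53/6 + 5) = 2*(83/6) = 83/3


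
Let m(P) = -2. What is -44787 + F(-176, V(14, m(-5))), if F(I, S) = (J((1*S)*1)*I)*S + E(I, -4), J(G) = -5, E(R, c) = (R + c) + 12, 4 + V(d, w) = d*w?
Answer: -73115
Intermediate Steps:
V(d, w) = -4 + d*w
E(R, c) = 12 + R + c
F(I, S) = 8 + I - 5*I*S (F(I, S) = (-5*I)*S + (12 + I - 4) = -5*I*S + (8 + I) = 8 + I - 5*I*S)
-44787 + F(-176, V(14, m(-5))) = -44787 + (8 - 176 - 5*(-176)*(-4 + 14*(-2))) = -44787 + (8 - 176 - 5*(-176)*(-4 - 28)) = -44787 + (8 - 176 - 5*(-176)*(-32)) = -44787 + (8 - 176 - 28160) = -44787 - 28328 = -73115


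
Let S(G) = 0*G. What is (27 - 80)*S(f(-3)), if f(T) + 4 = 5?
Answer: 0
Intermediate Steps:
f(T) = 1 (f(T) = -4 + 5 = 1)
S(G) = 0
(27 - 80)*S(f(-3)) = (27 - 80)*0 = -53*0 = 0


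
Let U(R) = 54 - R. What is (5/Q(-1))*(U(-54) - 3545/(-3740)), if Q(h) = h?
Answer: -407465/748 ≈ -544.74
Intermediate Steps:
(5/Q(-1))*(U(-54) - 3545/(-3740)) = (5/(-1))*((54 - 1*(-54)) - 3545/(-3740)) = (5*(-1))*((54 + 54) - 3545*(-1/3740)) = -5*(108 + 709/748) = -5*81493/748 = -407465/748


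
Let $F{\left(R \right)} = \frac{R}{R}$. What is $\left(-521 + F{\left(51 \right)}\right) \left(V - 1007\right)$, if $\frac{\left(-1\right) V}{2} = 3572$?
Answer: $4238520$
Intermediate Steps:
$V = -7144$ ($V = \left(-2\right) 3572 = -7144$)
$F{\left(R \right)} = 1$
$\left(-521 + F{\left(51 \right)}\right) \left(V - 1007\right) = \left(-521 + 1\right) \left(-7144 - 1007\right) = \left(-520\right) \left(-8151\right) = 4238520$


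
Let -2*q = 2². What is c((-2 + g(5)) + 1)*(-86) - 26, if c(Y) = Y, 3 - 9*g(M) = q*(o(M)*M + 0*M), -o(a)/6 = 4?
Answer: 6974/3 ≈ 2324.7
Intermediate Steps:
q = -2 (q = -½*2² = -½*4 = -2)
o(a) = -24 (o(a) = -6*4 = -24)
g(M) = ⅓ - 16*M/3 (g(M) = ⅓ - (-2)*(-24*M + 0*M)/9 = ⅓ - (-2)*(-24*M + 0)/9 = ⅓ - (-2)*(-24*M)/9 = ⅓ - 16*M/3)
c((-2 + g(5)) + 1)*(-86) - 26 = ((-2 + (⅓ - 16/3*5)) + 1)*(-86) - 26 = ((-2 + (⅓ - 80/3)) + 1)*(-86) - 26 = ((-2 - 79/3) + 1)*(-86) - 26 = (-85/3 + 1)*(-86) - 26 = -82/3*(-86) - 26 = 7052/3 - 26 = 6974/3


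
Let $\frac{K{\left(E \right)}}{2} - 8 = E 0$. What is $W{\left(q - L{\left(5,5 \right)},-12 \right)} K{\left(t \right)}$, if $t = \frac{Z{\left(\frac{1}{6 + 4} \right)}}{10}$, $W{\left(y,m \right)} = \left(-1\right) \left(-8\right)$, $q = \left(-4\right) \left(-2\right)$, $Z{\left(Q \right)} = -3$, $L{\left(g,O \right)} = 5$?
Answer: $128$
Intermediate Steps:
$q = 8$
$W{\left(y,m \right)} = 8$
$t = - \frac{3}{10} \approx -0.3$
$K{\left(E \right)} = 16$ ($K{\left(E \right)} = 16 + 2 E 0 = 16 + 2 \cdot 0 = 16 + 0 = 16$)
$W{\left(q - L{\left(5,5 \right)},-12 \right)} K{\left(t \right)} = 8 \cdot 16 = 128$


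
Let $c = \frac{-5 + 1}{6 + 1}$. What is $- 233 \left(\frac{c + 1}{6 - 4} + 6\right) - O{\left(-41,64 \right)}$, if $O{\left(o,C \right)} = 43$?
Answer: $- \frac{20873}{14} \approx -1490.9$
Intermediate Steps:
$c = - \frac{4}{7} \approx -0.57143$
$- 233 \left(\frac{c + 1}{6 - 4} + 6\right) - O{\left(-41,64 \right)} = - 233 \left(\frac{- \frac{4}{7} + 1}{6 - 4} + 6\right) - 43 = - 233 \left(\frac{3}{7 \cdot 2} + 6\right) - 43 = - 233 \left(\frac{3}{7} \cdot \frac{1}{2} + 6\right) - 43 = - 233 \left(\frac{3}{14} + 6\right) - 43 = \left(-233\right) \frac{87}{14} - 43 = - \frac{20271}{14} - 43 = - \frac{20873}{14}$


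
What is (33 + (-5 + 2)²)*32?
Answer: 1344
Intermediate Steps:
(33 + (-5 + 2)²)*32 = (33 + (-3)²)*32 = (33 + 9)*32 = 42*32 = 1344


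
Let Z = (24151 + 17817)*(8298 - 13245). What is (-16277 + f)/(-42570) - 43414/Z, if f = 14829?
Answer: 586193143/17128294920 ≈ 0.034224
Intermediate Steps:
Z = -207615696 (Z = 41968*(-4947) = -207615696)
(-16277 + f)/(-42570) - 43414/Z = (-16277 + 14829)/(-42570) - 43414/(-207615696) = -1448*(-1/42570) - 43414*(-1/207615696) = 724/21285 + 21707/103807848 = 586193143/17128294920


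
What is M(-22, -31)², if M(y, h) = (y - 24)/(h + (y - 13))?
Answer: 529/1089 ≈ 0.48577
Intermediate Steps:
M(y, h) = (-24 + y)/(-13 + h + y) (M(y, h) = (-24 + y)/(h + (-13 + y)) = (-24 + y)/(-13 + h + y))
M(-22, -31)² = ((-24 - 22)/(-13 - 31 - 22))² = (-46/(-66))² = (-1/66*(-46))² = (23/33)² = 529/1089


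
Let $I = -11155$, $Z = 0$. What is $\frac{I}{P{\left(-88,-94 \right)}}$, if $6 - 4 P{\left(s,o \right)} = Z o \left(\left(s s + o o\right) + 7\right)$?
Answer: $- \frac{22310}{3} \approx -7436.7$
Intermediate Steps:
$P{\left(s,o \right)} = \frac{3}{2}$ ($P{\left(s,o \right)} = \frac{3}{2} - \frac{0 o \left(\left(s s + o o\right) + 7\right)}{4} = \frac{3}{2} - \frac{0 \left(\left(s^{2} + o^{2}\right) + 7\right)}{4} = \frac{3}{2} - \frac{0 \left(\left(o^{2} + s^{2}\right) + 7\right)}{4} = \frac{3}{2} - \frac{0 \left(7 + o^{2} + s^{2}\right)}{4} = \frac{3}{2} - 0 = \frac{3}{2} + 0 = \frac{3}{2}$)
$\frac{I}{P{\left(-88,-94 \right)}} = - \frac{11155}{\frac{3}{2}} = \left(-11155\right) \frac{2}{3} = - \frac{22310}{3}$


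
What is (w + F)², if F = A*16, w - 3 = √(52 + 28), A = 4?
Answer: 4569 + 536*√5 ≈ 5767.5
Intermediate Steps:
w = 3 + 4*√5 (w = 3 + √(52 + 28) = 3 + √80 = 3 + 4*√5 ≈ 11.944)
F = 64 (F = 4*16 = 64)
(w + F)² = ((3 + 4*√5) + 64)² = (67 + 4*√5)²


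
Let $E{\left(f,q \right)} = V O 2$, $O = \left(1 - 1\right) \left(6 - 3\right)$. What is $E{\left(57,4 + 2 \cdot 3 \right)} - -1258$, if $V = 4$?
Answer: $1258$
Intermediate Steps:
$O = 0$ ($O = 0 \cdot 3 = 0$)
$E{\left(f,q \right)} = 0$ ($E{\left(f,q \right)} = 4 \cdot 0 \cdot 2 = 0 \cdot 2 = 0$)
$E{\left(57,4 + 2 \cdot 3 \right)} - -1258 = 0 - -1258 = 0 + 1258 = 1258$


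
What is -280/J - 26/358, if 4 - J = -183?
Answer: -52551/33473 ≈ -1.5700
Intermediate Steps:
J = 187 (J = 4 - 1*(-183) = 4 + 183 = 187)
-280/J - 26/358 = -280/187 - 26/358 = -280*1/187 - 26*1/358 = -280/187 - 13/179 = -52551/33473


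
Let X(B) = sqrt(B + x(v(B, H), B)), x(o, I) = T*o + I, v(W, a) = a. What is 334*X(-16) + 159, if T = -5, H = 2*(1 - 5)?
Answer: 159 + 668*sqrt(2) ≈ 1103.7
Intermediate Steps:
H = -8 (H = 2*(-4) = -8)
x(o, I) = I - 5*o (x(o, I) = -5*o + I = I - 5*o)
X(B) = sqrt(40 + 2*B) (X(B) = sqrt(B + (B - 5*(-8))) = sqrt(B + (B + 40)) = sqrt(B + (40 + B)) = sqrt(40 + 2*B))
334*X(-16) + 159 = 334*sqrt(40 + 2*(-16)) + 159 = 334*sqrt(40 - 32) + 159 = 334*sqrt(8) + 159 = 334*(2*sqrt(2)) + 159 = 668*sqrt(2) + 159 = 159 + 668*sqrt(2)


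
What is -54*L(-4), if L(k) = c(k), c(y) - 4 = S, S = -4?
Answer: 0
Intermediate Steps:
c(y) = 0 (c(y) = 4 - 4 = 0)
L(k) = 0
-54*L(-4) = -54*0 = 0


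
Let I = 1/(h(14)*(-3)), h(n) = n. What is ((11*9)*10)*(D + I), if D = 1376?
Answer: 9535515/7 ≈ 1.3622e+6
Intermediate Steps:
I = -1/42 (I = 1/(14*(-3)) = 1/(-42) = -1/42 ≈ -0.023810)
((11*9)*10)*(D + I) = ((11*9)*10)*(1376 - 1/42) = (99*10)*(57791/42) = 990*(57791/42) = 9535515/7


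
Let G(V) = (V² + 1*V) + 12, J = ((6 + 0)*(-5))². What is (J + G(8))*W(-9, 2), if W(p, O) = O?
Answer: 1968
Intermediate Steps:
J = 900 (J = (6*(-5))² = (-30)² = 900)
G(V) = 12 + V + V² (G(V) = (V² + V) + 12 = (V + V²) + 12 = 12 + V + V²)
(J + G(8))*W(-9, 2) = (900 + (12 + 8 + 8²))*2 = (900 + (12 + 8 + 64))*2 = (900 + 84)*2 = 984*2 = 1968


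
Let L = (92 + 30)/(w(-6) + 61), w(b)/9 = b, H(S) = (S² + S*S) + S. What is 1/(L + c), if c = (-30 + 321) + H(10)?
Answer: 7/3629 ≈ 0.0019289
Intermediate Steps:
H(S) = S + 2*S² (H(S) = (S² + S²) + S = 2*S² + S = S + 2*S²)
w(b) = 9*b
L = 122/7 (L = (92 + 30)/(9*(-6) + 61) = 122/(-54 + 61) = 122/7 ≈ 17.429)
c = 501 (c = (-30 + 321) + 10*(1 + 2*10) = 291 + 10*(1 + 20) = 291 + 10*21 = 291 + 210 = 501)
1/(L + c) = 1/(122/7 + 501) = 1/(3629/7) = 7/3629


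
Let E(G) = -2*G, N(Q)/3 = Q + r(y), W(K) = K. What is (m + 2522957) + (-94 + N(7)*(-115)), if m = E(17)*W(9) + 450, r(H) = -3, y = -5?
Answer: 2521627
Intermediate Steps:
N(Q) = -9 + 3*Q (N(Q) = 3*(Q - 3) = 3*(-3 + Q) = -9 + 3*Q)
m = 144 (m = -2*17*9 + 450 = -34*9 + 450 = -306 + 450 = 144)
(m + 2522957) + (-94 + N(7)*(-115)) = (144 + 2522957) + (-94 + (-9 + 3*7)*(-115)) = 2523101 + (-94 + (-9 + 21)*(-115)) = 2523101 + (-94 + 12*(-115)) = 2523101 + (-94 - 1380) = 2523101 - 1474 = 2521627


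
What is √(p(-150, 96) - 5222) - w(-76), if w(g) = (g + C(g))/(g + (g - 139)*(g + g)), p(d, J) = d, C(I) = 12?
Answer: 16/8151 + 2*I*√1343 ≈ 0.0019629 + 73.294*I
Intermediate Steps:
w(g) = (12 + g)/(g + 2*g*(-139 + g)) (w(g) = (g + 12)/(g + (g - 139)*(g + g)) = (12 + g)/(g + (-139 + g)*(2*g)) = (12 + g)/(g + 2*g*(-139 + g)))
√(p(-150, 96) - 5222) - w(-76) = √(-150 - 5222) - (12 - 76)/((-76)*(-277 + 2*(-76))) = √(-5372) - (-1)*(-64)/(76*(-277 - 152)) = 2*I*√1343 - (-1)*(-64)/(76*(-429)) = 2*I*√1343 - (-1)*(-1)*(-64)/(76*429) = 2*I*√1343 - 1*(-16/8151) = 2*I*√1343 + 16/8151 = 16/8151 + 2*I*√1343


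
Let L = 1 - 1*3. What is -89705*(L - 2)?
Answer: 358820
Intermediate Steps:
L = -2 (L = 1 - 3 = -2)
-89705*(L - 2) = -89705*(-2 - 2) = -89705*(-4) = -17941*(-20) = 358820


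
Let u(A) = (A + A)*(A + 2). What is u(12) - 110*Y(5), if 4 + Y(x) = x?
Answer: 226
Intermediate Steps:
Y(x) = -4 + x
u(A) = 2*A*(2 + A) (u(A) = (2*A)*(2 + A) = 2*A*(2 + A))
u(12) - 110*Y(5) = 2*12*(2 + 12) - 110*(-4 + 5) = 2*12*14 - 110*1 = 336 - 110 = 226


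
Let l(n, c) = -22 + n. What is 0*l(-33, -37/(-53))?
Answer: 0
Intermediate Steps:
0*l(-33, -37/(-53)) = 0*(-22 - 33) = 0*(-55) = 0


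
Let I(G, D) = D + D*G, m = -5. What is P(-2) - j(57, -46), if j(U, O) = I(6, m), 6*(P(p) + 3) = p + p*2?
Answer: 31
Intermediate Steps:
P(p) = -3 + p/2 (P(p) = -3 + (p + p*2)/6 = -3 + (p + 2*p)/6 = -3 + (3*p)/6 = -3 + p/2)
j(U, O) = -35 (j(U, O) = -5*(1 + 6) = -5*7 = -35)
P(-2) - j(57, -46) = (-3 + (1/2)*(-2)) - 1*(-35) = (-3 - 1) + 35 = -4 + 35 = 31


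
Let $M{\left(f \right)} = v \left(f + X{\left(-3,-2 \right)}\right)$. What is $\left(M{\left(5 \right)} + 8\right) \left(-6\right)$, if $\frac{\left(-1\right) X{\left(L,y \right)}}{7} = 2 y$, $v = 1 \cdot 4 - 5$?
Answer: $150$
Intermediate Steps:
$v = -1$ ($v = 4 - 5 = -1$)
$X{\left(L,y \right)} = - 14 y$ ($X{\left(L,y \right)} = - 7 \cdot 2 y = - 14 y$)
$M{\left(f \right)} = -28 - f$ ($M{\left(f \right)} = - (f - -28) = - (f + 28) = - (28 + f) = -28 - f$)
$\left(M{\left(5 \right)} + 8\right) \left(-6\right) = \left(\left(-28 - 5\right) + 8\right) \left(-6\right) = \left(-33 + 8\right) \left(-6\right) = \left(-25\right) \left(-6\right) = 150$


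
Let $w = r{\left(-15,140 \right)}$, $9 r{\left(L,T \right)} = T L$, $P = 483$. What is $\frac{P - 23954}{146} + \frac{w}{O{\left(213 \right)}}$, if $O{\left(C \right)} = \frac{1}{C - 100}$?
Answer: $- \frac{11619013}{438} \approx -26527.0$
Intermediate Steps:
$r{\left(L,T \right)} = \frac{L T}{9}$ ($r{\left(L,T \right)} = \frac{T L}{9} = \frac{L T}{9}$)
$O{\left(C \right)} = \frac{1}{-100 + C}$
$w = - \frac{700}{3}$ ($w = \frac{1}{9} \left(-15\right) 140 = - \frac{700}{3} \approx -233.33$)
$\frac{P - 23954}{146} + \frac{w}{O{\left(213 \right)}} = \frac{483 - 23954}{146} - \frac{700}{3 \frac{1}{-100 + 213}} = \left(-23471\right) \frac{1}{146} - \frac{700}{3 \cdot \frac{1}{113}} = - \frac{23471}{146} - \frac{700 \frac{1}{\frac{1}{113}}}{3} = - \frac{23471}{146} - \frac{79100}{3} = - \frac{11619013}{438}$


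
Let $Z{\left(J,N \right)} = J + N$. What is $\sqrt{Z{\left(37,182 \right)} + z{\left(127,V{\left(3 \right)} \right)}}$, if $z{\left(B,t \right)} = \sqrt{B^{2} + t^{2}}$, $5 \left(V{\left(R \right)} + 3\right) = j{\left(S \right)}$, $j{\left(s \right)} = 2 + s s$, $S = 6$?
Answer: $\frac{\sqrt{5475 + 5 \sqrt{403754}}}{5} \approx 18.603$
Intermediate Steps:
$j{\left(s \right)} = 2 + s^{2}$
$V{\left(R \right)} = \frac{23}{5}$ ($V{\left(R \right)} = -3 + \frac{2 + 6^{2}}{5} = -3 + \frac{2 + 36}{5} = -3 + \frac{1}{5} \cdot 38 = -3 + \frac{38}{5} = \frac{23}{5}$)
$\sqrt{Z{\left(37,182 \right)} + z{\left(127,V{\left(3 \right)} \right)}} = \sqrt{\left(37 + 182\right) + \sqrt{127^{2} + \left(\frac{23}{5}\right)^{2}}} = \sqrt{219 + \sqrt{16129 + \frac{529}{25}}} = \sqrt{219 + \sqrt{\frac{403754}{25}}} = \sqrt{219 + \frac{\sqrt{403754}}{5}}$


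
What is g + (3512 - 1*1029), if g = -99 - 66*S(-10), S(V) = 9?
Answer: 1790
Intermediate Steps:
g = -693 (g = -99 - 66*9 = -99 - 594 = -693)
g + (3512 - 1*1029) = -693 + (3512 - 1*1029) = -693 + (3512 - 1029) = -693 + 2483 = 1790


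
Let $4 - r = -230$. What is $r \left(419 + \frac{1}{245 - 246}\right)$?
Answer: $97812$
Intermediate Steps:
$r = 234$ ($r = 4 - -230 = 4 + 230 = 234$)
$r \left(419 + \frac{1}{245 - 246}\right) = 234 \left(419 + \frac{1}{245 - 246}\right) = 234 \left(419 + \frac{1}{-1}\right) = 234 \left(419 - 1\right) = 234 \cdot 418 = 97812$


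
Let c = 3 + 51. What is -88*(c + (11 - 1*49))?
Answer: -1408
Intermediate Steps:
c = 54
-88*(c + (11 - 1*49)) = -88*(54 + (11 - 1*49)) = -88*(54 + (11 - 49)) = -88*(54 - 38) = -88*16 = -1408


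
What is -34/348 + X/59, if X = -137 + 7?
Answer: -23623/10266 ≈ -2.3011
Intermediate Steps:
X = -130
-34/348 + X/59 = -34/348 - 130/59 = -34*1/348 - 130*1/59 = -17/174 - 130/59 = -23623/10266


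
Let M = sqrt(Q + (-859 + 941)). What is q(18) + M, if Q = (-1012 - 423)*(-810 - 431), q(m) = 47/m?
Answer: 47/18 + sqrt(1780917) ≈ 1337.1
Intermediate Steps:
Q = 1780835 (Q = -1435*(-1241) = 1780835)
M = sqrt(1780917) (M = sqrt(1780835 + (-859 + 941)) = sqrt(1780835 + 82) = sqrt(1780917) ≈ 1334.5)
q(18) + M = 47/18 + sqrt(1780917)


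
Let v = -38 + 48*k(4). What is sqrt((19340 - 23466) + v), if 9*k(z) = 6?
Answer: 2*I*sqrt(1033) ≈ 64.281*I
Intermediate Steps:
k(z) = 2/3 (k(z) = (1/9)*6 = 2/3)
v = -6 (v = -38 + 48*(2/3) = -38 + 32 = -6)
sqrt((19340 - 23466) + v) = sqrt((19340 - 23466) - 6) = sqrt(-4126 - 6) = sqrt(-4132) = 2*I*sqrt(1033)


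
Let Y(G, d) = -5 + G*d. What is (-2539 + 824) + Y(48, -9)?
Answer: -2152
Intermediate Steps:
(-2539 + 824) + Y(48, -9) = (-2539 + 824) + (-5 + 48*(-9)) = -1715 + (-5 - 432) = -1715 - 437 = -2152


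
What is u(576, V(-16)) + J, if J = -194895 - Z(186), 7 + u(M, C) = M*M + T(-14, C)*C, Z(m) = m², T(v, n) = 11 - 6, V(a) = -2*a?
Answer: 102438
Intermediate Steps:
T(v, n) = 5
u(M, C) = -7 + M² + 5*C (u(M, C) = -7 + (M*M + 5*C) = -7 + (M² + 5*C) = -7 + M² + 5*C)
J = -229491 (J = -194895 - 1*186² = -194895 - 1*34596 = -194895 - 34596 = -229491)
u(576, V(-16)) + J = (-7 + 576² + 5*(-2*(-16))) - 229491 = (-7 + 331776 + 5*32) - 229491 = (-7 + 331776 + 160) - 229491 = 331929 - 229491 = 102438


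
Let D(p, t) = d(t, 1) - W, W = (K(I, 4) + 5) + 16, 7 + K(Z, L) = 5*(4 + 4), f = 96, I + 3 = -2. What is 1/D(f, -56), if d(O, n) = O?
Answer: -1/110 ≈ -0.0090909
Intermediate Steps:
I = -5 (I = -3 - 2 = -5)
K(Z, L) = 33 (K(Z, L) = -7 + 5*(4 + 4) = -7 + 5*8 = -7 + 40 = 33)
W = 54 (W = (33 + 5) + 16 = 38 + 16 = 54)
D(p, t) = -54 + t (D(p, t) = t - 1*54 = t - 54 = -54 + t)
1/D(f, -56) = 1/(-54 - 56) = 1/(-110) = -1/110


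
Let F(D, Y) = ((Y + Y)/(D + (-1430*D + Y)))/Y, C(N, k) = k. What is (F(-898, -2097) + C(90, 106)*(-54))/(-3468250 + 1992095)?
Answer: 7333273978/1891168597475 ≈ 0.0038776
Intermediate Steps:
F(D, Y) = 2/(Y - 1429*D) (F(D, Y) = ((2*Y)/(D + (Y - 1430*D)))/Y = ((2*Y)/(Y - 1429*D))/Y = (2*Y/(Y - 1429*D))/Y = 2/(Y - 1429*D))
(F(-898, -2097) + C(90, 106)*(-54))/(-3468250 + 1992095) = (-2/(-1*(-2097) + 1429*(-898)) + 106*(-54))/(-3468250 + 1992095) = (-2/(2097 - 1283242) - 5724)/(-1476155) = (-2/(-1281145) - 5724)*(-1/1476155) = (-2*(-1/1281145) - 5724)*(-1/1476155) = (2/1281145 - 5724)*(-1/1476155) = -7333273978/1281145*(-1/1476155) = 7333273978/1891168597475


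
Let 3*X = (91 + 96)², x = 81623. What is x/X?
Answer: 244869/34969 ≈ 7.0025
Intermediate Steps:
X = 34969/3 (X = (91 + 96)²/3 = (⅓)*187² = (⅓)*34969 = 34969/3 ≈ 11656.)
x/X = 81623/(34969/3) = 81623*(3/34969) = 244869/34969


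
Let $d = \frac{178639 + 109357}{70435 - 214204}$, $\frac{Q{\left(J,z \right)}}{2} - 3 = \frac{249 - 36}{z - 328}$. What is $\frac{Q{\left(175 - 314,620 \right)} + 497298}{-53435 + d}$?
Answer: $- \frac{1491225406299}{160236762658} \approx -9.3064$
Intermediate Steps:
$Q{\left(J,z \right)} = 6 + \frac{426}{-328 + z}$ ($Q{\left(J,z \right)} = 6 + 2 \frac{249 - 36}{z - 328} = 6 + 2 \frac{213}{-328 + z} = 6 + \frac{426}{-328 + z}$)
$d = - \frac{287996}{143769}$ ($d = \frac{287996}{-143769} = 287996 \left(- \frac{1}{143769}\right) = - \frac{287996}{143769} \approx -2.0032$)
$\frac{Q{\left(175 - 314,620 \right)} + 497298}{-53435 + d} = \frac{\frac{6 \left(-257 + 620\right)}{-328 + 620} + 497298}{-53435 - \frac{287996}{143769}} = \frac{6 \cdot \frac{1}{292} \cdot 363 + 497298}{- \frac{7682584511}{143769}} = \left(6 \cdot \frac{1}{292} \cdot 363 + 497298\right) \left(- \frac{143769}{7682584511}\right) = \left(\frac{1089}{146} + 497298\right) \left(- \frac{143769}{7682584511}\right) = \frac{72606597}{146} \left(- \frac{143769}{7682584511}\right) = - \frac{1491225406299}{160236762658}$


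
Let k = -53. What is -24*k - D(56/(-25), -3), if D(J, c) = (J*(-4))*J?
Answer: 807544/625 ≈ 1292.1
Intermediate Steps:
D(J, c) = -4*J**2 (D(J, c) = (-4*J)*J = -4*J**2)
-24*k - D(56/(-25), -3) = -24*(-53) - (-4)*(56/(-25))**2 = 1272 - (-4)*(56*(-1/25))**2 = 1272 - (-4)*(-56/25)**2 = 1272 - (-4)*3136/625 = 1272 - 1*(-12544/625) = 1272 + 12544/625 = 807544/625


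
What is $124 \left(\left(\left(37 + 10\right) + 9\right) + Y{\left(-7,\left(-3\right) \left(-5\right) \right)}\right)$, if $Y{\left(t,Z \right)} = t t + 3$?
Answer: $13392$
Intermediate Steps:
$Y{\left(t,Z \right)} = 3 + t^{2}$ ($Y{\left(t,Z \right)} = t^{2} + 3 = 3 + t^{2}$)
$124 \left(\left(\left(37 + 10\right) + 9\right) + Y{\left(-7,\left(-3\right) \left(-5\right) \right)}\right) = 124 \left(\left(\left(37 + 10\right) + 9\right) + \left(3 + \left(-7\right)^{2}\right)\right) = 124 \left(\left(47 + 9\right) + \left(3 + 49\right)\right) = 124 \left(56 + 52\right) = 124 \cdot 108 = 13392$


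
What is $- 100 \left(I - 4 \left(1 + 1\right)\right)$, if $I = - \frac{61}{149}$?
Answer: $\frac{125300}{149} \approx 840.94$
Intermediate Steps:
$I = - \frac{61}{149}$ ($I = \left(-61\right) \frac{1}{149} = - \frac{61}{149} \approx -0.4094$)
$- 100 \left(I - 4 \left(1 + 1\right)\right) = - 100 \left(- \frac{61}{149} - 4 \left(1 + 1\right)\right) = - 100 \left(- \frac{61}{149} - 8\right) = \left(-100\right) \left(- \frac{1253}{149}\right) = \frac{125300}{149}$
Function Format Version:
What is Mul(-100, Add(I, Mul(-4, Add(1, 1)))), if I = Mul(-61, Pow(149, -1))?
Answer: Rational(125300, 149) ≈ 840.94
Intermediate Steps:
I = Rational(-61, 149) (I = Mul(-61, Rational(1, 149)) = Rational(-61, 149) ≈ -0.40940)
Mul(-100, Add(I, Mul(-4, Add(1, 1)))) = Mul(-100, Add(Rational(-61, 149), Mul(-4, Add(1, 1)))) = Mul(-100, Add(Rational(-61, 149), Mul(-4, 2))) = Mul(-100, Add(Rational(-61, 149), -8)) = Mul(-100, Rational(-1253, 149)) = Rational(125300, 149)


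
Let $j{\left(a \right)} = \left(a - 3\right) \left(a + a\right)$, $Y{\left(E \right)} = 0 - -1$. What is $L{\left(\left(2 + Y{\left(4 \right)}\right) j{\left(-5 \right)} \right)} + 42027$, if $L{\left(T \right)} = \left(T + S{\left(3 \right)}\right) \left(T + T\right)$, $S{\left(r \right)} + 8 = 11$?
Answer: $158667$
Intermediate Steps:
$Y{\left(E \right)} = 1$ ($Y{\left(E \right)} = 0 + 1 = 1$)
$j{\left(a \right)} = 2 a \left(-3 + a\right)$ ($j{\left(a \right)} = \left(-3 + a\right) 2 a = 2 a \left(-3 + a\right)$)
$S{\left(r \right)} = 3$ ($S{\left(r \right)} = -8 + 11 = 3$)
$L{\left(T \right)} = 2 T \left(3 + T\right)$ ($L{\left(T \right)} = \left(T + 3\right) \left(T + T\right) = \left(3 + T\right) 2 T = 2 T \left(3 + T\right)$)
$L{\left(\left(2 + Y{\left(4 \right)}\right) j{\left(-5 \right)} \right)} + 42027 = 2 \left(2 + 1\right) 2 \left(-5\right) \left(-3 - 5\right) \left(3 + \left(2 + 1\right) 2 \left(-5\right) \left(-3 - 5\right)\right) + 42027 = 2 \cdot 3 \cdot 2 \left(-5\right) \left(-8\right) \left(3 + 3 \cdot 2 \left(-5\right) \left(-8\right)\right) + 42027 = 2 \cdot 3 \cdot 80 \left(3 + 3 \cdot 80\right) + 42027 = 2 \cdot 240 \left(3 + 240\right) + 42027 = 2 \cdot 240 \cdot 243 + 42027 = 116640 + 42027 = 158667$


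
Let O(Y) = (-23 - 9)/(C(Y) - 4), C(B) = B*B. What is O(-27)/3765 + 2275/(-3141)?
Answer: -2069999129/2857917375 ≈ -0.72430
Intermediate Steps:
C(B) = B**2
O(Y) = -32/(-4 + Y**2) (O(Y) = (-23 - 9)/(Y**2 - 4) = -32/(-4 + Y**2))
O(-27)/3765 + 2275/(-3141) = -32/(-4 + (-27)**2)/3765 + 2275/(-3141) = -32/(-4 + 729)*(1/3765) + 2275*(-1/3141) = -32/725*(1/3765) - 2275/3141 = -32*1/725*(1/3765) - 2275/3141 = -32/725*1/3765 - 2275/3141 = -32/2729625 - 2275/3141 = -2069999129/2857917375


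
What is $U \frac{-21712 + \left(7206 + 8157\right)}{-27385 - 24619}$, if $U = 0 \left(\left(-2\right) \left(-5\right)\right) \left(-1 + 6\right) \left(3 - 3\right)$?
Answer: $0$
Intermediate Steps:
$U = 0$ ($U = 0 \cdot 10 \cdot 5 \cdot 0 = 0 \cdot 0 = 0$)
$U \frac{-21712 + \left(7206 + 8157\right)}{-27385 - 24619} = 0 \frac{-21712 + \left(7206 + 8157\right)}{-27385 - 24619} = 0 \frac{-21712 + 15363}{-52004} = 0 \left(\left(-6349\right) \left(- \frac{1}{52004}\right)\right) = 0 \cdot \frac{6349}{52004} = 0$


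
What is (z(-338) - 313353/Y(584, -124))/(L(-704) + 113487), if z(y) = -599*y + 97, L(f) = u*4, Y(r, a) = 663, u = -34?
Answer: 44661088/25050571 ≈ 1.7828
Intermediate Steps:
L(f) = -136 (L(f) = -34*4 = -136)
z(y) = 97 - 599*y
(z(-338) - 313353/Y(584, -124))/(L(-704) + 113487) = ((97 - 599*(-338)) - 313353/663)/(-136 + 113487) = ((97 + 202462) - 313353*1/663)/113351 = (202559 - 104451/221)*(1/113351) = (44661088/221)*(1/113351) = 44661088/25050571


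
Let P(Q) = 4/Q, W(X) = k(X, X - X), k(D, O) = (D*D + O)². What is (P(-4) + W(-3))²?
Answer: 6400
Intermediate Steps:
k(D, O) = (O + D²)² (k(D, O) = (D² + O)² = (O + D²)²)
W(X) = X⁴ (W(X) = ((X - X) + X²)² = (0 + X²)² = (X²)² = X⁴)
(P(-4) + W(-3))² = (4/(-4) + (-3)⁴)² = (4*(-¼) + 81)² = (-1 + 81)² = 80² = 6400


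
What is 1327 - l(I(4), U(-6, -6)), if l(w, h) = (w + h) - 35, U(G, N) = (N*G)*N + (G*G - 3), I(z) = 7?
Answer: 1538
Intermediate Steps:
U(G, N) = -3 + G**2 + G*N**2 (U(G, N) = (G*N)*N + (G**2 - 3) = G*N**2 + (-3 + G**2) = -3 + G**2 + G*N**2)
l(w, h) = -35 + h + w (l(w, h) = (h + w) - 35 = -35 + h + w)
1327 - l(I(4), U(-6, -6)) = 1327 - (-35 + (-3 + (-6)**2 - 6*(-6)**2) + 7) = 1327 - (-35 + (-3 + 36 - 6*36) + 7) = 1327 - (-35 + (-3 + 36 - 216) + 7) = 1327 - (-35 - 183 + 7) = 1327 - 1*(-211) = 1327 + 211 = 1538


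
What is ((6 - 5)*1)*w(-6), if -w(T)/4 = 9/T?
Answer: 6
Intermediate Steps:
w(T) = -36/T
((6 - 5)*1)*w(-6) = ((6 - 5)*1)*(-36/(-6)) = (1*1)*(-36*(-1/6)) = 1*6 = 6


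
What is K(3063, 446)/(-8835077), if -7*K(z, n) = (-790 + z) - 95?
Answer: 2178/61845539 ≈ 3.5217e-5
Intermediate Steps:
K(z, n) = 885/7 - z/7 (K(z, n) = -((-790 + z) - 95)/7 = -(-885 + z)/7 = 885/7 - z/7)
K(3063, 446)/(-8835077) = (885/7 - ⅐*3063)/(-8835077) = (885/7 - 3063/7)*(-1/8835077) = -2178/7*(-1/8835077) = 2178/61845539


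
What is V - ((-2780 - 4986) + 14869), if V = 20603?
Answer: 13500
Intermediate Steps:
V - ((-2780 - 4986) + 14869) = 20603 - ((-2780 - 4986) + 14869) = 20603 - (-7766 + 14869) = 20603 - 1*7103 = 20603 - 7103 = 13500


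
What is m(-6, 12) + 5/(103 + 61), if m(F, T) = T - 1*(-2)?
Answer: 2301/164 ≈ 14.030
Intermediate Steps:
m(F, T) = 2 + T (m(F, T) = T + 2 = 2 + T)
m(-6, 12) + 5/(103 + 61) = (2 + 12) + 5/(103 + 61) = 14 + 5/164 = 2301/164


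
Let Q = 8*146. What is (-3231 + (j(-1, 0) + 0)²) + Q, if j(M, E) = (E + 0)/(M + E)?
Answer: -2063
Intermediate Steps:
j(M, E) = E/(E + M)
Q = 1168
(-3231 + (j(-1, 0) + 0)²) + Q = (-3231 + (0/(0 - 1) + 0)²) + 1168 = (-3231 + (0/(-1) + 0)²) + 1168 = (-3231 + (0*(-1) + 0)²) + 1168 = (-3231 + (0 + 0)²) + 1168 = (-3231 + 0²) + 1168 = (-3231 + 0) + 1168 = -3231 + 1168 = -2063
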